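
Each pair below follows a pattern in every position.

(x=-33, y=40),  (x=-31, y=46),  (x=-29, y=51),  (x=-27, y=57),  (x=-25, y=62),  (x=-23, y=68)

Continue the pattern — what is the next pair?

(x=-21, y=73)

X — +2 each step: -33, -31, -29, -27, -25, -23 → -21.
Y: alternating steps +6, +5, +6, +5, …; 40, 46, 51, 57, 62, 68 → 73.
Putting it together: (x=-21, y=73).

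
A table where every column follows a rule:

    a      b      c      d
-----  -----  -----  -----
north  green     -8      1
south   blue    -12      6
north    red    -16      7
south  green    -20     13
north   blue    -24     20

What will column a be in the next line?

south

For the column a, alternates north ↔ south: north, south, north, south, north → south.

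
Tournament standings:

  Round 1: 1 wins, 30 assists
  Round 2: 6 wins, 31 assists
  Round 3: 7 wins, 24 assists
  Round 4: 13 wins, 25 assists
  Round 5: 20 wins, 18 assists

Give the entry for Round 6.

Wins — each term is the sum of the two before it: 1, 6, 7, 13, 20 → 33.
For the assists, alternating steps +1, −7, +1, −7, …: 30, 31, 24, 25, 18 → 19.
So the next record is 33 wins, 19 assists.

33 wins, 19 assists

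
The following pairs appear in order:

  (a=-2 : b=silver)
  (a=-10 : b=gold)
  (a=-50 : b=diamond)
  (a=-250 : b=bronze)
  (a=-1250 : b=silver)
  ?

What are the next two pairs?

(a=-6250 : b=gold), (a=-31250 : b=diamond)

A: ×5 each step; -2, -10, -50, -250, -1250 → -6250 → -31250.
B: silver, gold, diamond, bronze, silver → gold → diamond (repeats silver → gold → diamond → bronze).
So the next two pairs are (a=-6250 : b=gold) and (a=-31250 : b=diamond).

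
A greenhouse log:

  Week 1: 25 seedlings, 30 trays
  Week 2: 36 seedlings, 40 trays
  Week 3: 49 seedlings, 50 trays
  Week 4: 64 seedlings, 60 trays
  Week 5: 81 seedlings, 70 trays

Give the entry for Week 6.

Seedlings: perfect squares: 5², 6², 7², …; 25, 36, 49, 64, 81 → 100.
Trays goes 30, 40, 50, 60, 70 → 80 (+10 each step).
Putting it together: 100 seedlings, 80 trays.

100 seedlings, 80 trays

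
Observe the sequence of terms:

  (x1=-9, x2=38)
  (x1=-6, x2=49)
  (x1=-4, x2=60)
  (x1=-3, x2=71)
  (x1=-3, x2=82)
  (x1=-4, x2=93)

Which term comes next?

X1 goes -9, -6, -4, -3, -3, -4 → -6 (differences are 3, 2, 1, … (decreasing by 1 each time)).
X2 goes 38, 49, 60, 71, 82, 93 → 104 (+11 each step).
Putting it together: (x1=-6, x2=104).

(x1=-6, x2=104)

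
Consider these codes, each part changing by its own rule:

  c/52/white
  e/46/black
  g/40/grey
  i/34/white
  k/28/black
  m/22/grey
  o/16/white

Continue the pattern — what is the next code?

q/10/black

Letter: letters move forward 2 places in the alphabet; c, e, g, i, k, m, o → q.
Second component: −6 each step; 52, 46, 40, 34, 28, 22, 16 → 10.
Shade: repeats white → black → grey; white, black, grey, white, black, grey, white → black.
So the next code is q/10/black.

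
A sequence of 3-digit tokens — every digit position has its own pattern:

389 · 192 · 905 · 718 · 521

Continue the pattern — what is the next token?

First digit: 3, 1, 9, 7, 5 → 3 (−2 each step, mod 10).
For the second digit, +1 each step, mod 10: 8, 9, 0, 1, 2 → 3.
Third digit: +3 each step, mod 10; 9, 2, 5, 8, 1 → 4.
Combining the parts gives 334.

334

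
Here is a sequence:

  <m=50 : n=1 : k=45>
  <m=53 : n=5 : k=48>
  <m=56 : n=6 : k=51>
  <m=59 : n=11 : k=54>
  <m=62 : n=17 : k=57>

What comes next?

<m=65 : n=28 : k=60>

M: 50, 53, 56, 59, 62 → 65 (+3 each step).
N: 1, 5, 6, 11, 17 → 28 (each term is the sum of the two before it).
K goes 45, 48, 51, 54, 57 → 60 (+3 each step).
Putting it together: <m=65 : n=28 : k=60>.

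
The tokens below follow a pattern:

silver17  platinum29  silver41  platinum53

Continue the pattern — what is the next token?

silver65

Metal — alternates silver ↔ platinum: silver, platinum, silver, platinum → silver.
Second component: +12 each step; 17, 29, 41, 53 → 65.
So the next token is silver65.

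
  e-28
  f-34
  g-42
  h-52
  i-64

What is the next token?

j-78

Letter: letters move forward 1 place in the alphabet, so e, f, g, h, i → j.
Second component goes 28, 34, 42, 52, 64 → 78 (differences are 6, 8, 10, … (increasing by 2 each time)).
Putting it together: j-78.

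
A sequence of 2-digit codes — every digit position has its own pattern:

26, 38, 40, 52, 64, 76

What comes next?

First digit: +1 each step, mod 10; 2, 3, 4, 5, 6, 7 → 8.
Second digit: 6, 8, 0, 2, 4, 6 → 8 (+2 each step, mod 10).
So the next code is 88.

88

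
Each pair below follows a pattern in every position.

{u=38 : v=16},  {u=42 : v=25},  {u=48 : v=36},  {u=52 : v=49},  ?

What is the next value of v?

64

V — perfect squares: 4², 5², 6², …: 16, 25, 36, 49 → 64.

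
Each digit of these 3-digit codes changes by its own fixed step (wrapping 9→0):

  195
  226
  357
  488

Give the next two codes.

First digit — +1 each step, mod 10: 1, 2, 3, 4 → 5 → 6.
Second digit: +3 each step, mod 10; 9, 2, 5, 8 → 1 → 4.
Third digit: 5, 6, 7, 8 → 9 → 0 (+1 each step, mod 10).
So the next two codes are 519 and 640.

519 then 640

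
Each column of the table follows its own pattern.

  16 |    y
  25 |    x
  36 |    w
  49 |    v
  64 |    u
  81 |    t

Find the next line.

First component: perfect squares: 4², 5², 6², …; 16, 25, 36, 49, 64, 81 → 100.
Letter — letters move back 1 place in the alphabet: y, x, w, v, u, t → s.
Putting it together: 100  s.

100  s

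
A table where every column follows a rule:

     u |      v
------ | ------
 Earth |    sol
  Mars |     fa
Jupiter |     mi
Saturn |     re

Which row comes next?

Uranus  do

Column u — runs through the planets Mercury→Neptune: Earth, Mars, Jupiter, Saturn → Uranus.
For the column v, runs backward through the solfège scale do→ti: sol, fa, mi, re → do.
So the next row is Uranus  do.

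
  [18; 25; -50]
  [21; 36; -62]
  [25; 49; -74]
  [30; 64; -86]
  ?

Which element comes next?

For the first part, differences are 3, 4, 5, … (increasing by 1 each time): 18, 21, 25, 30 → 36.
Second part: perfect squares: 5², 6², 7², …, so 25, 36, 49, 64 → 81.
Third part: -50, -62, -74, -86 → -98 (−12 each step).
Combining the parts gives [36; 81; -98].

[36; 81; -98]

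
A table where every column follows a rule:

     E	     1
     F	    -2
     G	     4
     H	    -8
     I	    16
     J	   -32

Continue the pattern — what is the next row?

Letter — letters move forward 1 place in the alphabet: E, F, G, H, I, J → K.
Second component: 1, -2, 4, -8, 16, -32 → 64 (×(-2) each step).
Putting it together: K  64.

K  64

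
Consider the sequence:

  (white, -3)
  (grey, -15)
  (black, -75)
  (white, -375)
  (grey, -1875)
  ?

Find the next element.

(black, -9375)

For the shade, repeats white → grey → black: white, grey, black, white, grey → black.
Second component — ×5 each step: -3, -15, -75, -375, -1875 → -9375.
Putting it together: (black, -9375).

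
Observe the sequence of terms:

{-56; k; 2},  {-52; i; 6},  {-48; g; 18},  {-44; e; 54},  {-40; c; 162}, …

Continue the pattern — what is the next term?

First component: +4 each step; -56, -52, -48, -44, -40 → -36.
Letter: letters move back 2 places in the alphabet; k, i, g, e, c → a.
Third component goes 2, 6, 18, 54, 162 → 486 (×3 each step).
Putting it together: {-36; a; 486}.

{-36; a; 486}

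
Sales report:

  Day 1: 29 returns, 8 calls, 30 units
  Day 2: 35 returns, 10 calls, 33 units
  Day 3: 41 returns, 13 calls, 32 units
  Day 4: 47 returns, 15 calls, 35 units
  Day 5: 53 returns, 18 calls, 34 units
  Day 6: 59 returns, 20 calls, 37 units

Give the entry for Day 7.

65 returns, 23 calls, 36 units

Returns: 29, 35, 41, 47, 53, 59 → 65 (+6 each step).
Calls: alternating steps +2, +3, +2, +3, …; 8, 10, 13, 15, 18, 20 → 23.
Units goes 30, 33, 32, 35, 34, 37 → 36 (alternating steps +3, −1, +3, −1, …).
Putting it together: 65 returns, 23 calls, 36 units.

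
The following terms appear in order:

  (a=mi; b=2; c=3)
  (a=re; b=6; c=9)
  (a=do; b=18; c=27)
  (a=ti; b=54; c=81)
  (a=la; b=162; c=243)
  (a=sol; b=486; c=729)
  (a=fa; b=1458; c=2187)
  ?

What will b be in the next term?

B: ×3 each step, so 2, 6, 18, 54, 162, 486, 1458 → 4374.

4374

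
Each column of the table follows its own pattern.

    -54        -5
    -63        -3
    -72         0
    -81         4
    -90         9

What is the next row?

-99  15

First component: −9 each step, so -54, -63, -72, -81, -90 → -99.
Second component: differences are 2, 3, 4, … (increasing by 1 each time); -5, -3, 0, 4, 9 → 15.
Combining the parts gives -99  15.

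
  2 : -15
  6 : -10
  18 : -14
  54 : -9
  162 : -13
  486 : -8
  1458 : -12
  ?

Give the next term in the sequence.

4374 : -7

First entry: ×3 each step; 2, 6, 18, 54, 162, 486, 1458 → 4374.
Second entry — alternating steps +5, −4, +5, −4, …: -15, -10, -14, -9, -13, -8, -12 → -7.
So the next term is 4374 : -7.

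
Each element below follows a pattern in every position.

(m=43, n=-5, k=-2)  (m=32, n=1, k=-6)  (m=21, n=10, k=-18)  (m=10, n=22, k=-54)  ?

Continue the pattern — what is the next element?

(m=-1, n=37, k=-162)

M goes 43, 32, 21, 10 → -1 (−11 each step).
N goes -5, 1, 10, 22 → 37 (differences are 6, 9, 12, … (increasing by 3 each time)).
K: ×3 each step; -2, -6, -18, -54 → -162.
So the next element is (m=-1, n=37, k=-162).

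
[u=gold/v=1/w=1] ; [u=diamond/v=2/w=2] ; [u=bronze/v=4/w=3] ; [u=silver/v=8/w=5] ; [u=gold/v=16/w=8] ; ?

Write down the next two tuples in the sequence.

U goes gold, diamond, bronze, silver, gold → diamond → bronze (repeats gold → diamond → bronze → silver).
V — ×2 each step: 1, 2, 4, 8, 16 → 32 → 64.
W: 1, 2, 3, 5, 8 → 13 → 21 (each term is the sum of the two before it).
So the next two tuples are [u=diamond/v=32/w=13] and [u=bronze/v=64/w=21].

[u=diamond/v=32/w=13], [u=bronze/v=64/w=21]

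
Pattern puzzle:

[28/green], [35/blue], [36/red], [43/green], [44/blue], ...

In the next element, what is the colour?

red

Colour: repeats green → blue → red; green, blue, red, green, blue → red.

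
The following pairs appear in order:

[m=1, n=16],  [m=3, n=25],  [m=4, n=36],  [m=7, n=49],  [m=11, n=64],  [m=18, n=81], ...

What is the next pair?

[m=29, n=100]

M: 1, 3, 4, 7, 11, 18 → 29 (each term is the sum of the two before it).
N goes 16, 25, 36, 49, 64, 81 → 100 (perfect squares: 4², 5², 6², …).
Putting it together: [m=29, n=100].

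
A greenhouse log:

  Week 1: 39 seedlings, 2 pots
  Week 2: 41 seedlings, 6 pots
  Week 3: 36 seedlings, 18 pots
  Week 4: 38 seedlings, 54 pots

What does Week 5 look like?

33 seedlings, 162 pots

Seedlings: 39, 41, 36, 38 → 33 (alternating steps +2, −5, +2, −5, …).
Pots: ×3 each step; 2, 6, 18, 54 → 162.
Combining the parts gives 33 seedlings, 162 pots.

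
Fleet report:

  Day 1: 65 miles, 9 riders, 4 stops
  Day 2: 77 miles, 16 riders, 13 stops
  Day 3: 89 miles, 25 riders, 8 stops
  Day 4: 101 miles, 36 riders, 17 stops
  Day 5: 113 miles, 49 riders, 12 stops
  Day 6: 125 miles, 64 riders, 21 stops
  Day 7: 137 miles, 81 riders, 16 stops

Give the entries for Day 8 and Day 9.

Miles: +12 each step, so 65, 77, 89, 101, 113, 125, 137 → 149 → 161.
Riders — perfect squares: 3², 4², 5², …: 9, 16, 25, 36, 49, 64, 81 → 100 → 121.
Stops goes 4, 13, 8, 17, 12, 21, 16 → 25 → 20 (alternating steps +9, −5, +9, −5, …).
So the next two records are 149 miles, 100 riders, 25 stops and 161 miles, 121 riders, 20 stops.

149 miles, 100 riders, 25 stops; 161 miles, 121 riders, 20 stops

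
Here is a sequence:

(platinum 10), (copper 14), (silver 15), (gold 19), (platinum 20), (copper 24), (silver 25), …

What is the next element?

(gold 29)

Metal goes platinum, copper, silver, gold, platinum, copper, silver → gold (repeats platinum → copper → silver → gold).
Second part: alternating steps +4, +1, +4, +1, …, so 10, 14, 15, 19, 20, 24, 25 → 29.
So the next element is (gold 29).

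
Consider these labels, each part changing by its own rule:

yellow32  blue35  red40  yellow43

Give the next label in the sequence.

blue48

For the colour, repeats yellow → blue → red: yellow, blue, red, yellow → blue.
Second component: alternating steps +3, +5, +3, +5, …, so 32, 35, 40, 43 → 48.
Putting it together: blue48.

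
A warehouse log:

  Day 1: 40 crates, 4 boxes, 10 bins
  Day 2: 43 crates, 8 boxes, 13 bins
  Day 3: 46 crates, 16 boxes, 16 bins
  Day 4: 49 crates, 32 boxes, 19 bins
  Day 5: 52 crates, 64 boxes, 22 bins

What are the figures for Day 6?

Crates — +3 each step: 40, 43, 46, 49, 52 → 55.
Boxes goes 4, 8, 16, 32, 64 → 128 (×2 each step).
Bins — +3 each step: 10, 13, 16, 19, 22 → 25.
So the next row is 55 crates, 128 boxes, 25 bins.

55 crates, 128 boxes, 25 bins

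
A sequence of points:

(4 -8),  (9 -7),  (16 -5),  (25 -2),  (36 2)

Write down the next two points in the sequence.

First part — perfect squares: 2², 3², 4², …: 4, 9, 16, 25, 36 → 49 → 64.
Second part: -8, -7, -5, -2, 2 → 7 → 13 (differences are 1, 2, 3, … (increasing by 1 each time)).
Putting the parts together: (49 7) and then (64 13).

(49 7), (64 13)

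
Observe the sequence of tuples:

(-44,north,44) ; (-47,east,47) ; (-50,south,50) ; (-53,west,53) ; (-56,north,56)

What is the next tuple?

(-59,east,59)

First component: −3 each step, so -44, -47, -50, -53, -56 → -59.
Direction — repeats north → east → south → west: north, east, south, west, north → east.
Third component: 44, 47, 50, 53, 56 → 59 (always the negative of the first component).
Putting it together: (-59,east,59).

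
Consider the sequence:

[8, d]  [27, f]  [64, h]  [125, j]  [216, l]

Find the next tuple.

First coordinate: 8, 27, 64, 125, 216 → 343 (perfect cubes: 2³, 3³, 4³, …).
Letter goes d, f, h, j, l → n (letters move forward 2 places in the alphabet).
Putting it together: [343, n].

[343, n]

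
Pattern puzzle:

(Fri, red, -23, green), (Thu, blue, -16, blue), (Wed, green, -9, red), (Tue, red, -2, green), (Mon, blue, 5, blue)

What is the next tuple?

Day: runs backward through the weekdays Mon→Sun, so Fri, Thu, Wed, Tue, Mon → Sun.
First colour — repeats red → blue → green: red, blue, green, red, blue → green.
For the third part, +7 each step: -23, -16, -9, -2, 5 → 12.
Second colour: repeats green → blue → red; green, blue, red, green, blue → red.
Putting it together: (Sun, green, 12, red).

(Sun, green, 12, red)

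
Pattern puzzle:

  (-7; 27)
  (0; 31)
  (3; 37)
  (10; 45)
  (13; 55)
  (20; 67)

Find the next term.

For the first entry, alternating steps +7, +3, +7, +3, …: -7, 0, 3, 10, 13, 20 → 23.
For the second entry, differences are 4, 6, 8, … (increasing by 2 each time): 27, 31, 37, 45, 55, 67 → 81.
So the next term is (23; 81).

(23; 81)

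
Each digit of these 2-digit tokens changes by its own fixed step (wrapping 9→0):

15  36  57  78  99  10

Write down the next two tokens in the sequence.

31 then 52

First digit goes 1, 3, 5, 7, 9, 1 → 3 → 5 (+2 each step, mod 10).
Second digit goes 5, 6, 7, 8, 9, 0 → 1 → 2 (+1 each step, mod 10).
Putting the parts together: 31 and then 52.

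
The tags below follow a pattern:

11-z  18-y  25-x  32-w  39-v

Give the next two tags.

46-u then 53-t

First component goes 11, 18, 25, 32, 39 → 46 → 53 (+7 each step).
Letter goes z, y, x, w, v → u → t (letters move back 1 place in the alphabet).
Putting the parts together: 46-u and then 53-t.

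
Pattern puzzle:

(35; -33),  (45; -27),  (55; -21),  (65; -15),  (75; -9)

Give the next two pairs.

First coordinate goes 35, 45, 55, 65, 75 → 85 → 95 (+10 each step).
Second coordinate: +6 each step, so -33, -27, -21, -15, -9 → -3 → 3.
So the next two pairs are (85; -3) and (95; 3).

(85; -3), (95; 3)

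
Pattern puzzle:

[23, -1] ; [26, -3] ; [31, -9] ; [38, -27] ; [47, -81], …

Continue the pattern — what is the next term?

First value: differences are 3, 5, 7, … (increasing by 2 each time); 23, 26, 31, 38, 47 → 58.
Second value — ×3 each step: -1, -3, -9, -27, -81 → -243.
So the next term is [58, -243].

[58, -243]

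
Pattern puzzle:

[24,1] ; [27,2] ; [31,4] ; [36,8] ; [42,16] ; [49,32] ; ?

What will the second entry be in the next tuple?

64

Second entry: 1, 2, 4, 8, 16, 32 → 64 (×2 each step).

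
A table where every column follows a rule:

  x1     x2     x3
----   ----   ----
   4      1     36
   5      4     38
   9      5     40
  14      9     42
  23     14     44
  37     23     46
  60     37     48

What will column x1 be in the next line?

Column x1 goes 4, 5, 9, 14, 23, 37, 60 → 97 (each term is the sum of the two before it).

97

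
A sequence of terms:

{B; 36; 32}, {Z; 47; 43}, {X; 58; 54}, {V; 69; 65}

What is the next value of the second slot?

80

Letter goes B, Z, X, V → T (letters move back 2 places in the alphabet, wrapping A→Z).
Second slot goes 36, 47, 58, 69 → 80 (+11 each step).
For the third slot, always 4 less than the second slot: 32, 43, 54, 65 → 76.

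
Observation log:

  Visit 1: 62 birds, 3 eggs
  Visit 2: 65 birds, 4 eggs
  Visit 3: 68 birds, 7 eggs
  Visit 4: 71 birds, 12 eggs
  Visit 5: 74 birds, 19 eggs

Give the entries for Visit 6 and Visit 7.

77 birds, 28 eggs; 80 birds, 39 eggs

Birds: 62, 65, 68, 71, 74 → 77 → 80 (+3 each step).
Eggs — differences are 1, 3, 5, … (increasing by 2 each time): 3, 4, 7, 12, 19 → 28 → 39.
Putting the parts together: 77 birds, 28 eggs and then 80 birds, 39 eggs.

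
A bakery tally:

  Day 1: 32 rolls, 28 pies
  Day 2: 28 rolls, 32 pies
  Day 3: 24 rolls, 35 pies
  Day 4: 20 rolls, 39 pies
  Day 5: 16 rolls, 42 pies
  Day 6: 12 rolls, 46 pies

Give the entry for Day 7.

Rolls: −4 each step; 32, 28, 24, 20, 16, 12 → 8.
Pies — alternating steps +4, +3, +4, +3, …: 28, 32, 35, 39, 42, 46 → 49.
So the next line is 8 rolls, 49 pies.

8 rolls, 49 pies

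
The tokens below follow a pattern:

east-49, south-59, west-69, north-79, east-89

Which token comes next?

south-99

Direction: repeats east → south → west → north, so east, south, west, north, east → south.
For the second component, +10 each step: 49, 59, 69, 79, 89 → 99.
So the next token is south-99.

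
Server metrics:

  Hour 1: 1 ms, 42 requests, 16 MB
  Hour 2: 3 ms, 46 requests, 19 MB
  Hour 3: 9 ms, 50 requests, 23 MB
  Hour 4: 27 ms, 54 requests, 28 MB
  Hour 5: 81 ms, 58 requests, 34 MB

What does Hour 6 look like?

Ms — ×3 each step: 1, 3, 9, 27, 81 → 243.
Requests: 42, 46, 50, 54, 58 → 62 (+4 each step).
For the MB, differences are 3, 4, 5, … (increasing by 1 each time): 16, 19, 23, 28, 34 → 41.
So the next line is 243 ms, 62 requests, 41 MB.

243 ms, 62 requests, 41 MB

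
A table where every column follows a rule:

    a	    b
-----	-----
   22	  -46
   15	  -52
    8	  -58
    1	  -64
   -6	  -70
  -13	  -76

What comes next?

-20  -82

Column a — −7 each step: 22, 15, 8, 1, -6, -13 → -20.
Column b: −6 each step; -46, -52, -58, -64, -70, -76 → -82.
Putting it together: -20  -82.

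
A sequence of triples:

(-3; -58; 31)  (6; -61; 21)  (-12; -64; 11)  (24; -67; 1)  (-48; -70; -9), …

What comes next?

(96; -73; -19)

First slot — ×(-2) each step: -3, 6, -12, 24, -48 → 96.
Second slot goes -58, -61, -64, -67, -70 → -73 (−3 each step).
Third slot: 31, 21, 11, 1, -9 → -19 (−10 each step).
So the next triple is (96; -73; -19).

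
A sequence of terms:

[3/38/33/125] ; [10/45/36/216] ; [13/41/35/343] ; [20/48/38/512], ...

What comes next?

[23/44/37/729]

First coordinate goes 3, 10, 13, 20 → 23 (alternating steps +7, +3, +7, +3, …).
For the second coordinate, alternating steps +7, −4, +7, −4, …: 38, 45, 41, 48 → 44.
For the third coordinate, alternating steps +3, −1, +3, −1, …: 33, 36, 35, 38 → 37.
For the fourth coordinate, perfect cubes: 5³, 6³, 7³, …: 125, 216, 343, 512 → 729.
Combining the parts gives [23/44/37/729].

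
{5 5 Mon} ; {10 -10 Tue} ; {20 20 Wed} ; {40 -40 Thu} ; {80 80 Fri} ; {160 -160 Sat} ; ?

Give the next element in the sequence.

First component: ×2 each step; 5, 10, 20, 40, 80, 160 → 320.
Second component: ×(-2) each step, so 5, -10, 20, -40, 80, -160 → 320.
Day goes Mon, Tue, Wed, Thu, Fri, Sat → Sun (runs through the weekdays Mon→Sun).
So the next element is {320 320 Sun}.

{320 320 Sun}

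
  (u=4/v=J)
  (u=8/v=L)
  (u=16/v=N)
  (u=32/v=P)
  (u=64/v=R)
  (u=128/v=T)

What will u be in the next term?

256

U goes 4, 8, 16, 32, 64, 128 → 256 (×2 each step).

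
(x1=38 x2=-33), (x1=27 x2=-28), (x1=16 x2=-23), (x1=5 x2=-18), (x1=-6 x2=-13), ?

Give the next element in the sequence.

X1: −11 each step; 38, 27, 16, 5, -6 → -17.
X2: +5 each step, so -33, -28, -23, -18, -13 → -8.
So the next element is (x1=-17 x2=-8).

(x1=-17 x2=-8)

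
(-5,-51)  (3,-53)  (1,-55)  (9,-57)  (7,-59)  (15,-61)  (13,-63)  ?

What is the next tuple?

(21,-65)

First part: alternating steps +8, −2, +8, −2, …, so -5, 3, 1, 9, 7, 15, 13 → 21.
Second part — −2 each step: -51, -53, -55, -57, -59, -61, -63 → -65.
Putting it together: (21,-65).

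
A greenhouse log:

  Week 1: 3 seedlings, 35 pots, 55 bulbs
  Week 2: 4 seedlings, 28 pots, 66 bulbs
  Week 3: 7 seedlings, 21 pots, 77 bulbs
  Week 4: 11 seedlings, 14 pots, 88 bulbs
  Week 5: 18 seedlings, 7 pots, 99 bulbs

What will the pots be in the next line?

Seedlings: each term is the sum of the two before it; 3, 4, 7, 11, 18 → 29.
Pots: 35, 28, 21, 14, 7 → 0 (−7 each step).
Bulbs: 55, 66, 77, 88, 99 → 110 (+11 each step).

0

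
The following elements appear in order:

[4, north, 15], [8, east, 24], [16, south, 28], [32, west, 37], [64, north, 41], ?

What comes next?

[128, east, 50]

First coordinate — ×2 each step: 4, 8, 16, 32, 64 → 128.
Direction goes north, east, south, west, north → east (repeats north → east → south → west).
Third coordinate: alternating steps +9, +4, +9, +4, …, so 15, 24, 28, 37, 41 → 50.
Putting it together: [128, east, 50].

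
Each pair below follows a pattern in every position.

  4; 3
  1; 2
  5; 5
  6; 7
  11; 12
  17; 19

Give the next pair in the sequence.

First part: each term is the sum of the two before it; 4, 1, 5, 6, 11, 17 → 28.
Second part goes 3, 2, 5, 7, 12, 19 → 31 (each term is the sum of the two before it).
So the next pair is 28; 31.

28; 31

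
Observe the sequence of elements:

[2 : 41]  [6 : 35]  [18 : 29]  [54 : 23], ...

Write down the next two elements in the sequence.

First coordinate goes 2, 6, 18, 54 → 162 → 486 (×3 each step).
Second coordinate: 41, 35, 29, 23 → 17 → 11 (−6 each step).
So the next two elements are [162 : 17] and [486 : 11].

[162 : 17], [486 : 11]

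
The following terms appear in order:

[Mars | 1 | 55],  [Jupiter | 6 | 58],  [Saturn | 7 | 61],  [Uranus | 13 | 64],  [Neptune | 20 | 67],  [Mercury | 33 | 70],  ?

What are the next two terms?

For the planet, runs through the planets Mercury→Neptune: Mars, Jupiter, Saturn, Uranus, Neptune, Mercury → Venus → Earth.
Second entry: each term is the sum of the two before it, so 1, 6, 7, 13, 20, 33 → 53 → 86.
Third entry: +3 each step, so 55, 58, 61, 64, 67, 70 → 73 → 76.
Putting the parts together: [Venus | 53 | 73] and then [Earth | 86 | 76].

[Venus | 53 | 73], [Earth | 86 | 76]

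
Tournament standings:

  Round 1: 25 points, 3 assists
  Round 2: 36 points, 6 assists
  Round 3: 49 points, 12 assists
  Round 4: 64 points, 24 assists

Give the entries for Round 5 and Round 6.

81 points, 48 assists; 100 points, 96 assists

Points: 25, 36, 49, 64 → 81 → 100 (perfect squares: 5², 6², 7², …).
Assists: ×2 each step; 3, 6, 12, 24 → 48 → 96.
So the next two lines are 81 points, 48 assists and 100 points, 96 assists.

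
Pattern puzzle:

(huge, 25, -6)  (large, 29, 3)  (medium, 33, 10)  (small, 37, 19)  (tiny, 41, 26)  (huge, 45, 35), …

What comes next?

(large, 49, 42)

Size: huge, large, medium, small, tiny, huge → large (repeats huge → large → medium → small → tiny).
Second slot — +4 each step: 25, 29, 33, 37, 41, 45 → 49.
For the third slot, alternating steps +9, +7, +9, +7, …: -6, 3, 10, 19, 26, 35 → 42.
Combining the parts gives (large, 49, 42).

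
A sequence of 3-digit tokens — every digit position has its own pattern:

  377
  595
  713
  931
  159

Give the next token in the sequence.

377

First digit: +2 each step, mod 10; 3, 5, 7, 9, 1 → 3.
Second digit goes 7, 9, 1, 3, 5 → 7 (+2 each step, mod 10).
Third digit — −2 each step, mod 10: 7, 5, 3, 1, 9 → 7.
Putting it together: 377.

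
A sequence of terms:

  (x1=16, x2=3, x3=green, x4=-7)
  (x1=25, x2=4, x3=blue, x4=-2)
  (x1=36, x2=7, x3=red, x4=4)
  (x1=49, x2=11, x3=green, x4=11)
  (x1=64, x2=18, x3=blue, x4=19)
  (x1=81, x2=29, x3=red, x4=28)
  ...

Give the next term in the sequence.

(x1=100, x2=47, x3=green, x4=38)

For the x1, perfect squares: 4², 5², 6², …: 16, 25, 36, 49, 64, 81 → 100.
X2 — each term is the sum of the two before it: 3, 4, 7, 11, 18, 29 → 47.
X3 goes green, blue, red, green, blue, red → green (repeats green → blue → red).
For the x4, differences are 5, 6, 7, … (increasing by 1 each time): -7, -2, 4, 11, 19, 28 → 38.
Combining the parts gives (x1=100, x2=47, x3=green, x4=38).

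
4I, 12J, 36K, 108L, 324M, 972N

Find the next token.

2916O

First component: ×3 each step, so 4, 12, 36, 108, 324, 972 → 2916.
Letter goes I, J, K, L, M, N → O (letters move forward 1 place in the alphabet).
So the next token is 2916O.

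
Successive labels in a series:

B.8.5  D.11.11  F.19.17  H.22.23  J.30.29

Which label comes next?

Letter goes B, D, F, H, J → L (letters move forward 2 places in the alphabet).
Second component: 8, 11, 19, 22, 30 → 33 (alternating steps +3, +8, +3, +8, …).
Third component: 5, 11, 17, 23, 29 → 35 (+6 each step).
Putting it together: L.33.35.

L.33.35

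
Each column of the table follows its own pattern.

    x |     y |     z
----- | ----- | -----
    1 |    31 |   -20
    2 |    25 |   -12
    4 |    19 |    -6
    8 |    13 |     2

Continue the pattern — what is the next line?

Column x — ×2 each step: 1, 2, 4, 8 → 16.
Column y: −6 each step; 31, 25, 19, 13 → 7.
Column z: -20, -12, -6, 2 → 8 (alternating steps +8, +6, +8, +6, …).
Combining the parts gives 16  7  8.

16  7  8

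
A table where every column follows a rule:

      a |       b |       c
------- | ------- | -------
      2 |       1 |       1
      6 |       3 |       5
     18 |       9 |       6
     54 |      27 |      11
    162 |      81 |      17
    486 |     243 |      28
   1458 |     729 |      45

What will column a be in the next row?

4374

Column a — ×3 each step: 2, 6, 18, 54, 162, 486, 1458 → 4374.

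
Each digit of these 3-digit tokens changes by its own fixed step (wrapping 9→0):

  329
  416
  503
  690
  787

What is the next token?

874

First digit: +1 each step, mod 10, so 3, 4, 5, 6, 7 → 8.
Second digit — −1 each step, mod 10: 2, 1, 0, 9, 8 → 7.
Third digit: −3 each step, mod 10; 9, 6, 3, 0, 7 → 4.
Combining the parts gives 874.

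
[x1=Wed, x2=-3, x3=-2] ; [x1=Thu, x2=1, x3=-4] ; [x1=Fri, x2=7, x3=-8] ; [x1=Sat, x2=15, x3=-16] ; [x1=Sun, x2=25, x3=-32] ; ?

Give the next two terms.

X1: Wed, Thu, Fri, Sat, Sun → Mon → Tue (runs through the weekdays Mon→Sun).
X2: differences are 4, 6, 8, … (increasing by 2 each time), so -3, 1, 7, 15, 25 → 37 → 51.
X3 goes -2, -4, -8, -16, -32 → -64 → -128 (×2 each step).
Putting the parts together: [x1=Mon, x2=37, x3=-64] and then [x1=Tue, x2=51, x3=-128].

[x1=Mon, x2=37, x3=-64], [x1=Tue, x2=51, x3=-128]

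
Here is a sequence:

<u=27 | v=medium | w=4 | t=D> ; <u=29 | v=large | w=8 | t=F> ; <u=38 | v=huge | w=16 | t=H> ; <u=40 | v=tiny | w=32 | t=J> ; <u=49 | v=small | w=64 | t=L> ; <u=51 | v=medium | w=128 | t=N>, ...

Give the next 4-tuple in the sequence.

<u=60 | v=large | w=256 | t=P>

For the u, alternating steps +2, +9, +2, +9, …: 27, 29, 38, 40, 49, 51 → 60.
V: repeats medium → large → huge → tiny → small; medium, large, huge, tiny, small, medium → large.
W goes 4, 8, 16, 32, 64, 128 → 256 (×2 each step).
T: letters move forward 2 places in the alphabet; D, F, H, J, L, N → P.
So the next 4-tuple is <u=60 | v=large | w=256 | t=P>.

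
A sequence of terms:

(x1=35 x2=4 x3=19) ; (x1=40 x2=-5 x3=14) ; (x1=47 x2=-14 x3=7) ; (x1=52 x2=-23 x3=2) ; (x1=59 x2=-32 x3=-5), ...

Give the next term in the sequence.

For the x1, alternating steps +5, +7, +5, +7, …: 35, 40, 47, 52, 59 → 64.
X2: 4, -5, -14, -23, -32 → -41 (−9 each step).
X3: 19, 14, 7, 2, -5 → -10 (together with the x1 always sums to 54).
Combining the parts gives (x1=64 x2=-41 x3=-10).

(x1=64 x2=-41 x3=-10)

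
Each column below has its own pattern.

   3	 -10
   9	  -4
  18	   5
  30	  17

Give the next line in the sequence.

45  32

First component: differences are 6, 9, 12, … (increasing by 3 each time), so 3, 9, 18, 30 → 45.
Second component: differences are 6, 9, 12, … (increasing by 3 each time), so -10, -4, 5, 17 → 32.
Combining the parts gives 45  32.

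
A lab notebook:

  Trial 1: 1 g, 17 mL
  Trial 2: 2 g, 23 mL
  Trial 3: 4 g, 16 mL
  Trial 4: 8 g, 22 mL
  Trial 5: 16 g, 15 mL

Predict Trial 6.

For the g, ×2 each step: 1, 2, 4, 8, 16 → 32.
ML: alternating steps +6, −7, +6, −7, …; 17, 23, 16, 22, 15 → 21.
So the next line is 32 g, 21 mL.

32 g, 21 mL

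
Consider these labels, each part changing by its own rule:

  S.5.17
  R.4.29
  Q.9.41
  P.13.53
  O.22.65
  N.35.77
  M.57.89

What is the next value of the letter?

L

Letter — letters move back 1 place in the alphabet: S, R, Q, P, O, N, M → L.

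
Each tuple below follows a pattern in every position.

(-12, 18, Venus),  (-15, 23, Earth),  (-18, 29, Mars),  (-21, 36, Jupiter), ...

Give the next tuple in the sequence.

(-24, 44, Saturn)

First coordinate: −3 each step, so -12, -15, -18, -21 → -24.
Second coordinate: differences are 5, 6, 7, … (increasing by 1 each time), so 18, 23, 29, 36 → 44.
Planet: Venus, Earth, Mars, Jupiter → Saturn (runs through the planets Mercury→Neptune).
So the next tuple is (-24, 44, Saturn).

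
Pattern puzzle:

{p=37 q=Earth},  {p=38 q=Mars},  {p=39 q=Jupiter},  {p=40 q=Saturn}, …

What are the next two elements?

P: +1 each step, so 37, 38, 39, 40 → 41 → 42.
Q: Earth, Mars, Jupiter, Saturn → Uranus → Neptune (runs through the planets Mercury→Neptune).
So the next two elements are {p=41 q=Uranus} and {p=42 q=Neptune}.

{p=41 q=Uranus}, {p=42 q=Neptune}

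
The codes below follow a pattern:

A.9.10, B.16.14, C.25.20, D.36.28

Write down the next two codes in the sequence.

Letter: letters move forward 1 place in the alphabet, so A, B, C, D → E → F.
Second component: perfect squares: 3², 4², 5², …; 9, 16, 25, 36 → 49 → 64.
Third component: 10, 14, 20, 28 → 38 → 50 (differences are 4, 6, 8, … (increasing by 2 each time)).
Putting the parts together: E.49.38 and then F.64.50.

E.49.38, F.64.50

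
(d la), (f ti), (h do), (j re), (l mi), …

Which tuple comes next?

(n fa)

Letter goes d, f, h, j, l → n (letters move forward 2 places in the alphabet).
Note: runs through the solfège scale do→ti; la, ti, do, re, mi → fa.
Combining the parts gives (n fa).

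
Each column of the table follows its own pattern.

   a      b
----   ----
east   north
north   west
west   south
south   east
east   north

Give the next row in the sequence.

north  west

Column a — repeats east → north → west → south: east, north, west, south, east → north.
Column b goes north, west, south, east, north → west (repeats north → west → south → east).
So the next row is north  west.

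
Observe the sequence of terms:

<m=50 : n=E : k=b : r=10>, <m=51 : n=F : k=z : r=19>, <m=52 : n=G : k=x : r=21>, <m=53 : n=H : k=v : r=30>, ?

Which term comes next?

<m=54 : n=I : k=t : r=32>

M: +1 each step; 50, 51, 52, 53 → 54.
For the n, letters move forward 1 place in the alphabet: E, F, G, H → I.
K: b, z, x, v → t (letters move back 2 places in the alphabet, wrapping A→Z).
R — alternating steps +9, +2, +9, +2, …: 10, 19, 21, 30 → 32.
Putting it together: <m=54 : n=I : k=t : r=32>.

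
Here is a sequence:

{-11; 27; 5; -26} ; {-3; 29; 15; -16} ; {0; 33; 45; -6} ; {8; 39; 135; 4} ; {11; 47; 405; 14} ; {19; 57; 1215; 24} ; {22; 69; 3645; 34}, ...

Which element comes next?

{30; 83; 10935; 44}

First part: alternating steps +8, +3, +8, +3, …; -11, -3, 0, 8, 11, 19, 22 → 30.
Second part goes 27, 29, 33, 39, 47, 57, 69 → 83 (differences are 2, 4, 6, … (increasing by 2 each time)).
Third part — ×3 each step: 5, 15, 45, 135, 405, 1215, 3645 → 10935.
Fourth part — +10 each step: -26, -16, -6, 4, 14, 24, 34 → 44.
So the next element is {30; 83; 10935; 44}.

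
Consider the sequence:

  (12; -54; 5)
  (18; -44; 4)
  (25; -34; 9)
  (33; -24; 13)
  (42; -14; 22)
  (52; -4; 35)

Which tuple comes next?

(63; 6; 57)

First component: differences are 6, 7, 8, … (increasing by 1 each time); 12, 18, 25, 33, 42, 52 → 63.
For the second component, +10 each step: -54, -44, -34, -24, -14, -4 → 6.
Third component: 5, 4, 9, 13, 22, 35 → 57 (each term is the sum of the two before it).
So the next tuple is (63; 6; 57).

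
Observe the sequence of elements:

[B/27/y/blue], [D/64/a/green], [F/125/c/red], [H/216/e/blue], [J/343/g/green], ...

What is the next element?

First letter — letters move forward 2 places in the alphabet: B, D, F, H, J → L.
Second coordinate: perfect cubes: 3³, 4³, 5³, …; 27, 64, 125, 216, 343 → 512.
Second letter — letters move forward 2 places in the alphabet, wrapping Z→A: y, a, c, e, g → i.
Colour: repeats blue → green → red, so blue, green, red, blue, green → red.
Putting it together: [L/512/i/red].

[L/512/i/red]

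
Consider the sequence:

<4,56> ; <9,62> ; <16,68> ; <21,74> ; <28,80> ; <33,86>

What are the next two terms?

<40,92>, <45,98>

First slot goes 4, 9, 16, 21, 28, 33 → 40 → 45 (alternating steps +5, +7, +5, +7, …).
Second slot goes 56, 62, 68, 74, 80, 86 → 92 → 98 (+6 each step).
So the next two terms are <40,92> and <45,98>.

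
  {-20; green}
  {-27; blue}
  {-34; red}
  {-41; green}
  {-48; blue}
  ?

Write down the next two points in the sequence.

First entry goes -20, -27, -34, -41, -48 → -55 → -62 (−7 each step).
Colour: green, blue, red, green, blue → red → green (repeats green → blue → red).
Putting the parts together: {-55; red} and then {-62; green}.

{-55; red}, {-62; green}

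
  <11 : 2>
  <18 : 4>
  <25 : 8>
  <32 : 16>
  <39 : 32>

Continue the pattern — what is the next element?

<46 : 64>

First slot: +7 each step; 11, 18, 25, 32, 39 → 46.
Second slot: 2, 4, 8, 16, 32 → 64 (×2 each step).
Combining the parts gives <46 : 64>.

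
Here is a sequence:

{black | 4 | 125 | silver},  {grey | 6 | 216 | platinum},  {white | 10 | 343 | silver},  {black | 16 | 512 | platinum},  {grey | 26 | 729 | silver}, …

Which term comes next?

For the shade, repeats black → grey → white: black, grey, white, black, grey → white.
Second slot goes 4, 6, 10, 16, 26 → 42 (each term is the sum of the two before it).
Third slot: perfect cubes: 5³, 6³, 7³, …; 125, 216, 343, 512, 729 → 1000.
Metal: alternates silver ↔ platinum, so silver, platinum, silver, platinum, silver → platinum.
Combining the parts gives {white | 42 | 1000 | platinum}.

{white | 42 | 1000 | platinum}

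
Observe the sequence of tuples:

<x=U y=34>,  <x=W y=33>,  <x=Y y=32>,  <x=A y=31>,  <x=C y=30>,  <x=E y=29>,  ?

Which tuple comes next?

<x=G y=28>

X — letters move forward 2 places in the alphabet, wrapping Z→A: U, W, Y, A, C, E → G.
For the y, −1 each step: 34, 33, 32, 31, 30, 29 → 28.
Putting it together: <x=G y=28>.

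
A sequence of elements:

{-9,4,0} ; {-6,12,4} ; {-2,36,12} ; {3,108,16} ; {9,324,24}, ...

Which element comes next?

First component — differences are 3, 4, 5, … (increasing by 1 each time): -9, -6, -2, 3, 9 → 16.
Second component: ×3 each step; 4, 12, 36, 108, 324 → 972.
Third component — alternating steps +4, +8, +4, +8, …: 0, 4, 12, 16, 24 → 28.
Putting it together: {16,972,28}.

{16,972,28}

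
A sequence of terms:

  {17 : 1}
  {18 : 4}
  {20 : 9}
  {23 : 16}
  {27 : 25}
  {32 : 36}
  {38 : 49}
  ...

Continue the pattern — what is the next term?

{45 : 64}

First component: 17, 18, 20, 23, 27, 32, 38 → 45 (differences are 1, 2, 3, … (increasing by 1 each time)).
Second component: perfect squares: 1², 2², 3², …, so 1, 4, 9, 16, 25, 36, 49 → 64.
So the next term is {45 : 64}.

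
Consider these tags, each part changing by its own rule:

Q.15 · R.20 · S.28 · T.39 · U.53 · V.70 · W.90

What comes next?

For the letter, letters move forward 1 place in the alphabet: Q, R, S, T, U, V, W → X.
Second component: differences are 5, 8, 11, … (increasing by 3 each time), so 15, 20, 28, 39, 53, 70, 90 → 113.
So the next tag is X.113.

X.113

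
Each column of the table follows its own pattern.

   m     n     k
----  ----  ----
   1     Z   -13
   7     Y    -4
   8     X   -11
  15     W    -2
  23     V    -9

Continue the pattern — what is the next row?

Column m — each term is the sum of the two before it: 1, 7, 8, 15, 23 → 38.
Column n: Z, Y, X, W, V → U (letters move back 1 place in the alphabet).
Column k goes -13, -4, -11, -2, -9 → 0 (alternating steps +9, −7, +9, −7, …).
Combining the parts gives 38  U  0.

38  U  0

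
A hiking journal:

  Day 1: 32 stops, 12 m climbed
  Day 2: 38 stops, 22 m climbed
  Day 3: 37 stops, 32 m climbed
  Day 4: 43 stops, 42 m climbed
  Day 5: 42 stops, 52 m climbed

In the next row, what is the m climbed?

Stops — alternating steps +6, −1, +6, −1, …: 32, 38, 37, 43, 42 → 48.
M climbed: +10 each step, so 12, 22, 32, 42, 52 → 62.

62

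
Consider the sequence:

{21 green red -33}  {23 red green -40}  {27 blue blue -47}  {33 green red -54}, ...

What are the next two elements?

{41 red green -61}, {51 blue blue -68}

First coordinate: differences are 2, 4, 6, … (increasing by 2 each time), so 21, 23, 27, 33 → 41 → 51.
First colour — repeats green → red → blue: green, red, blue, green → red → blue.
Second colour: repeats red → green → blue; red, green, blue, red → green → blue.
Fourth coordinate — −7 each step: -33, -40, -47, -54 → -61 → -68.
Putting the parts together: {41 red green -61} and then {51 blue blue -68}.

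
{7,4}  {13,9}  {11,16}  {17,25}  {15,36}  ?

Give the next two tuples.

First entry: 7, 13, 11, 17, 15 → 21 → 19 (alternating steps +6, −2, +6, −2, …).
Second entry: 4, 9, 16, 25, 36 → 49 → 64 (perfect squares: 2², 3², 4², …).
So the next two tuples are {21,49} and {19,64}.

{21,49}, {19,64}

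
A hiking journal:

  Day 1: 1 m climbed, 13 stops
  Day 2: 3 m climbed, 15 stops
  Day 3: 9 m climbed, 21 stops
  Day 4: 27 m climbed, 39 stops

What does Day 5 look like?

81 m climbed, 93 stops

M climbed — ×3 each step: 1, 3, 9, 27 → 81.
Stops: always 12 more than the m climbed; 13, 15, 21, 39 → 93.
So the next record is 81 m climbed, 93 stops.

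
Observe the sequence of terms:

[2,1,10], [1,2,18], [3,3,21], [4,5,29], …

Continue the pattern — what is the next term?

First value: 2, 1, 3, 4 → 7 (each term is the sum of the two before it).
Second value — each term is the sum of the two before it: 1, 2, 3, 5 → 8.
For the third value, alternating steps +8, +3, +8, +3, …: 10, 18, 21, 29 → 32.
Putting it together: [7,8,32].

[7,8,32]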